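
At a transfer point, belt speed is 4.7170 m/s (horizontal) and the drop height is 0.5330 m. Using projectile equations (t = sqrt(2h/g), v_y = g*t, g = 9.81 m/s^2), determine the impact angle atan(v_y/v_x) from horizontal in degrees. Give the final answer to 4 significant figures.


t = sqrt(2*0.5330/9.81) = 0.329643 s
v_y = 9.81 * 0.329643 = 3.2338 m/s
angle = atan(3.2338 / 4.7170) = 34.43 deg


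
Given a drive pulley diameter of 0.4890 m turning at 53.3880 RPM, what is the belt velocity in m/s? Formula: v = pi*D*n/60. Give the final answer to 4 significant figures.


v = pi * 0.4890 * 53.3880 / 60
v = 1.367 m/s


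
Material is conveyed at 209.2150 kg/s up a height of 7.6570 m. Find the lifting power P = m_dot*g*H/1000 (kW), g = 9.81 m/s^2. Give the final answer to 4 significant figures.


P = 209.2150 * 9.81 * 7.6570 / 1000
P = 15.72 kW


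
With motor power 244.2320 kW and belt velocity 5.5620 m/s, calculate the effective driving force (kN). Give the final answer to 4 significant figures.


Te = P / v = 244.2320 / 5.5620
Te = 43.91 kN


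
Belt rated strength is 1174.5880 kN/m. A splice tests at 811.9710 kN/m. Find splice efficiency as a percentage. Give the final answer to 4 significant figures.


Eff = 811.9710 / 1174.5880 * 100
Eff = 69.13 %


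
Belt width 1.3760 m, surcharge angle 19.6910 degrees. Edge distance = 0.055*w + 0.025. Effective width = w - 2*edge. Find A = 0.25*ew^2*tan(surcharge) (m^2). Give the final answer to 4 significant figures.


edge = 0.055*1.3760 + 0.025 = 0.10068 m
ew = 1.3760 - 2*0.10068 = 1.17464 m
A = 0.25 * 1.17464^2 * tan(19.6910 deg)
A = 0.1234 m^2


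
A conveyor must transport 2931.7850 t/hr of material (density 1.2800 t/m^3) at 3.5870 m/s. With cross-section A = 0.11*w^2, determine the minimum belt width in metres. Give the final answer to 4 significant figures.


A_req = 2931.7850 / (3.5870 * 1.2800 * 3600) = 0.177373 m^2
w = sqrt(0.177373 / 0.11)
w = 1.270 m


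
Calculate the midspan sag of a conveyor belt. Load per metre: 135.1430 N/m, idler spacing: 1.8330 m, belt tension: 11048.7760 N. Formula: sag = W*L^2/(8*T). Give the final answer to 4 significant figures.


sag = 135.1430 * 1.8330^2 / (8 * 11048.7760)
sag = 0.005137 m


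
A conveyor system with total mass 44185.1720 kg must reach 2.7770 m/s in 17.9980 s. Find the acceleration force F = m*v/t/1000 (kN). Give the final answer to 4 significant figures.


F = 44185.1720 * 2.7770 / 17.9980 / 1000
F = 6.818 kN


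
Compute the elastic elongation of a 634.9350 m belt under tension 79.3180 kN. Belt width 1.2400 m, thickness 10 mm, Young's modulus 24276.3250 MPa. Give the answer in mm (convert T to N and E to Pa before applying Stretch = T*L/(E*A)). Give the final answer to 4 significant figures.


A = 1.2400 * 0.01 = 0.01240 m^2
Stretch = 79.3180*1000 * 634.9350 / (24276.3250e6 * 0.01240) * 1000
Stretch = 167.3 mm


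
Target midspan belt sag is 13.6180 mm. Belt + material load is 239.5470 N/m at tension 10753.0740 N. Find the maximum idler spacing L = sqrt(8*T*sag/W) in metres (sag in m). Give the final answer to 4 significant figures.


sag = 13.6180/1000 = 0.013618 m
L = sqrt(8 * 10753.0740 * 0.013618 / 239.5470)
L = 2.211 m


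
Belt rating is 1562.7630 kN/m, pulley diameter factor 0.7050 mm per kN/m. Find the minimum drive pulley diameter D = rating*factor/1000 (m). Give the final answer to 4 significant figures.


D = 1562.7630 * 0.7050 / 1000
D = 1.102 m


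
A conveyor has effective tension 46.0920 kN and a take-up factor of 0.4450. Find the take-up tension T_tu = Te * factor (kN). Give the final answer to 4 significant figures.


T_tu = 46.0920 * 0.4450
T_tu = 20.51 kN


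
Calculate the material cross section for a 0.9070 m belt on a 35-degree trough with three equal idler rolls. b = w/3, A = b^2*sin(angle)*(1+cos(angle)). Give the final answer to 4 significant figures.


b = 0.9070/3 = 0.302333 m
A = 0.302333^2 * sin(35 deg) * (1 + cos(35 deg))
A = 0.09537 m^2


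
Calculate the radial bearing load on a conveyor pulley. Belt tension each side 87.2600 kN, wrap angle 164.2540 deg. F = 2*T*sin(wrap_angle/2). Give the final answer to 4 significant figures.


F = 2 * 87.2600 * sin(164.2540/2 deg)
F = 172.9 kN


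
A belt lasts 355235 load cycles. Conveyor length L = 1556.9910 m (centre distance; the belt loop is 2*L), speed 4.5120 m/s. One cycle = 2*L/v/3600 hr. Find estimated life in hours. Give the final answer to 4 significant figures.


cycle_time = 2 * 1556.9910 / 4.5120 / 3600 = 0.19171 hr
life = 355235 * 0.19171 = 68100 hours


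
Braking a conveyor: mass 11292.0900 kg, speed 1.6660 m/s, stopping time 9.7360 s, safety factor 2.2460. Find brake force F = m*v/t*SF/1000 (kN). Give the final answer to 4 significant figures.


F = 11292.0900 * 1.6660 / 9.7360 * 2.2460 / 1000
F = 4.340 kN


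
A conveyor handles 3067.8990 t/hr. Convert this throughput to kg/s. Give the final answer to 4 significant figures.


m_dot = 3067.8990 * 1000 / 3600
m_dot = 852.2 kg/s


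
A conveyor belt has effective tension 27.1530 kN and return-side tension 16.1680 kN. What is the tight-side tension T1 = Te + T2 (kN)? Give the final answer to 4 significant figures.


T1 = Te + T2 = 27.1530 + 16.1680
T1 = 43.32 kN


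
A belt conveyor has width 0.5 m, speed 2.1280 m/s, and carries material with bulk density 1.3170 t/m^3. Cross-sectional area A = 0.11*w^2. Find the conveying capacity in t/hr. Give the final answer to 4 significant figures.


A = 0.11 * 0.5^2 = 0.0275 m^2
C = 0.0275 * 2.1280 * 1.3170 * 3600
C = 277.5 t/hr


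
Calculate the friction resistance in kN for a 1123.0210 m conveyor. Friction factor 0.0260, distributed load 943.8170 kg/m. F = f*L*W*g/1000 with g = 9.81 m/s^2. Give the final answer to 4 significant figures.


F = 0.0260 * 1123.0210 * 943.8170 * 9.81 / 1000
F = 270.3 kN


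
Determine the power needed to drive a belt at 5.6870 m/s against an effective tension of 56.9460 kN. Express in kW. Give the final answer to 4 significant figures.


P = Te * v = 56.9460 * 5.6870
P = 323.9 kW


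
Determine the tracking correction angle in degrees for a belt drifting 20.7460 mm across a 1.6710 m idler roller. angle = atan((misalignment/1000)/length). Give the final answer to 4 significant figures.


misalign_m = 20.7460 / 1000 = 0.020746 m
angle = atan(0.020746 / 1.6710)
angle = 0.7113 deg


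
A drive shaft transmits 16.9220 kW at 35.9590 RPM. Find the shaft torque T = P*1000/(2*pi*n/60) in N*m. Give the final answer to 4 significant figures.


omega = 2*pi*35.9590/60 = 3.76562 rad/s
T = 16.9220*1000 / 3.76562
T = 4494 N*m


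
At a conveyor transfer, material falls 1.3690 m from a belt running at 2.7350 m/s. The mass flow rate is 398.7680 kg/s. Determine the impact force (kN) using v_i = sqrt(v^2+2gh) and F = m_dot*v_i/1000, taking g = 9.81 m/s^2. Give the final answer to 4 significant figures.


v_i = sqrt(2.7350^2 + 2*9.81*1.3690) = 5.86003 m/s
F = 398.7680 * 5.86003 / 1000
F = 2.337 kN


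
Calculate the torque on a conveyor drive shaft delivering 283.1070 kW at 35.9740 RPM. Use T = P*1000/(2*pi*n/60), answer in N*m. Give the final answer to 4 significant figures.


omega = 2*pi*35.9740/60 = 3.76719 rad/s
T = 283.1070*1000 / 3.76719
T = 75150 N*m


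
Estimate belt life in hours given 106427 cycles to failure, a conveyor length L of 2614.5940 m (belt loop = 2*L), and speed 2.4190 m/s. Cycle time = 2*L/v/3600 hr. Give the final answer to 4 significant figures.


cycle_time = 2 * 2614.5940 / 2.4190 / 3600 = 0.600476 hr
life = 106427 * 0.600476 = 63910 hours


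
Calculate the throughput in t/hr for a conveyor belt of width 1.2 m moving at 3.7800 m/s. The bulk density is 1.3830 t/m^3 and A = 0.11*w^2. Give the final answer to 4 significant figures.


A = 0.11 * 1.2^2 = 0.1584 m^2
C = 0.1584 * 3.7800 * 1.3830 * 3600
C = 2981 t/hr


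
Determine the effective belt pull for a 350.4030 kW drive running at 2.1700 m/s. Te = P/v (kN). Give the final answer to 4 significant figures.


Te = P / v = 350.4030 / 2.1700
Te = 161.5 kN


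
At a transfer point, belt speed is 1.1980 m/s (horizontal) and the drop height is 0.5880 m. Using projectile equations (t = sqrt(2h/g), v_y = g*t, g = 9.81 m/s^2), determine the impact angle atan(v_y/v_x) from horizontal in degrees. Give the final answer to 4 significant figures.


t = sqrt(2*0.5880/9.81) = 0.346234 s
v_y = 9.81 * 0.346234 = 3.39656 m/s
angle = atan(3.39656 / 1.1980) = 70.57 deg


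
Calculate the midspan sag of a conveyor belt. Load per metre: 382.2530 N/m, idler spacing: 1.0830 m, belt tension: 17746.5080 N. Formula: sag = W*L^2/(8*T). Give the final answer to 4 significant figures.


sag = 382.2530 * 1.0830^2 / (8 * 17746.5080)
sag = 0.003158 m


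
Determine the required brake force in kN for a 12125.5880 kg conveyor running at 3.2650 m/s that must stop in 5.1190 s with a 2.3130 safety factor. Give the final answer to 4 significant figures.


F = 12125.5880 * 3.2650 / 5.1190 * 2.3130 / 1000
F = 17.89 kN


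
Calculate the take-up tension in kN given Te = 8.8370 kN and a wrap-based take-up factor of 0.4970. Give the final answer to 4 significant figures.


T_tu = 8.8370 * 0.4970
T_tu = 4.392 kN


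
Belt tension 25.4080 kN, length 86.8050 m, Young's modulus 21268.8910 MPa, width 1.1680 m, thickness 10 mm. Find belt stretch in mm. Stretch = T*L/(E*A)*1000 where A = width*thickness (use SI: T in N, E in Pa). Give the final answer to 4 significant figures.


A = 1.1680 * 0.01 = 0.01168 m^2
Stretch = 25.4080*1000 * 86.8050 / (21268.8910e6 * 0.01168) * 1000
Stretch = 8.878 mm


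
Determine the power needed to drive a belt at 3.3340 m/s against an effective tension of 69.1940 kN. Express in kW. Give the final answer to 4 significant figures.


P = Te * v = 69.1940 * 3.3340
P = 230.7 kW


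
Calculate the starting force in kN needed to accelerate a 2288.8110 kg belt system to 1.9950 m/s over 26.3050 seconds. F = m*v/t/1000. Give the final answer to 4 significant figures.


F = 2288.8110 * 1.9950 / 26.3050 / 1000
F = 0.1736 kN


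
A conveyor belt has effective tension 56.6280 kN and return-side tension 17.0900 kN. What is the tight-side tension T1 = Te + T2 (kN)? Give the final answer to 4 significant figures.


T1 = Te + T2 = 56.6280 + 17.0900
T1 = 73.72 kN


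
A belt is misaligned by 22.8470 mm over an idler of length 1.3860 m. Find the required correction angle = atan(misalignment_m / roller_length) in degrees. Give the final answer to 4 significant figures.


misalign_m = 22.8470 / 1000 = 0.022847 m
angle = atan(0.022847 / 1.3860)
angle = 0.9444 deg


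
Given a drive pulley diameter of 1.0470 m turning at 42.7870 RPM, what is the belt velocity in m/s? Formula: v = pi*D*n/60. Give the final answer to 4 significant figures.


v = pi * 1.0470 * 42.7870 / 60
v = 2.346 m/s


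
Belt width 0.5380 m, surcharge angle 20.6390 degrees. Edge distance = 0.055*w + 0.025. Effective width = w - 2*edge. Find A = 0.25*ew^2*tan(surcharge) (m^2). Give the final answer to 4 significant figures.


edge = 0.055*0.5380 + 0.025 = 0.05459 m
ew = 0.5380 - 2*0.05459 = 0.42882 m
A = 0.25 * 0.42882^2 * tan(20.6390 deg)
A = 0.01732 m^2


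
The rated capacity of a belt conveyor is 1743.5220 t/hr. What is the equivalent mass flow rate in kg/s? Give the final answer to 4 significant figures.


m_dot = 1743.5220 * 1000 / 3600
m_dot = 484.3 kg/s


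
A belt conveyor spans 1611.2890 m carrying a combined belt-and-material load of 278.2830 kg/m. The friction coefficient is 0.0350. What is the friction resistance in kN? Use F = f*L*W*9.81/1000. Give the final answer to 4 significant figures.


F = 0.0350 * 1611.2890 * 278.2830 * 9.81 / 1000
F = 154.0 kN


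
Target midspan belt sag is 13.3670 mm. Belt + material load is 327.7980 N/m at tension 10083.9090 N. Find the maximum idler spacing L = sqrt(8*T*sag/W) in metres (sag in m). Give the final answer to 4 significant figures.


sag = 13.3670/1000 = 0.013367 m
L = sqrt(8 * 10083.9090 * 0.013367 / 327.7980)
L = 1.814 m


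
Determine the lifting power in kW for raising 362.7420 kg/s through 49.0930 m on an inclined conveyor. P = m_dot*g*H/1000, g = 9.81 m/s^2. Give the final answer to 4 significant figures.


P = 362.7420 * 9.81 * 49.0930 / 1000
P = 174.7 kW


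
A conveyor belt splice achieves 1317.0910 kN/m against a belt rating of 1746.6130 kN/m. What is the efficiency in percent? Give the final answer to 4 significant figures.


Eff = 1317.0910 / 1746.6130 * 100
Eff = 75.41 %


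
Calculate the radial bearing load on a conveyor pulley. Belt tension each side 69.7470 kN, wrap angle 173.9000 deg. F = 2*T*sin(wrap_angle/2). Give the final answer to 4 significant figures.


F = 2 * 69.7470 * sin(173.9000/2 deg)
F = 139.3 kN


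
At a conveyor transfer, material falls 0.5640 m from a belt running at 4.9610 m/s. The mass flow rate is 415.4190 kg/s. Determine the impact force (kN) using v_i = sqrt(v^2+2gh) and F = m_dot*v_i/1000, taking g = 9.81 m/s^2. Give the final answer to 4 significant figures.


v_i = sqrt(4.9610^2 + 2*9.81*0.5640) = 5.97304 m/s
F = 415.4190 * 5.97304 / 1000
F = 2.481 kN


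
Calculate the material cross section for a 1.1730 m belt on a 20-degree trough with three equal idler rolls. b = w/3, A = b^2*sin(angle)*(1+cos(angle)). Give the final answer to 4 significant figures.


b = 1.1730/3 = 0.391 m
A = 0.391^2 * sin(20 deg) * (1 + cos(20 deg))
A = 0.1014 m^2


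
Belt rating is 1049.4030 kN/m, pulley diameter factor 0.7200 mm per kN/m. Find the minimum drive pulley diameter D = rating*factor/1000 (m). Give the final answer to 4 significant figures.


D = 1049.4030 * 0.7200 / 1000
D = 0.7556 m


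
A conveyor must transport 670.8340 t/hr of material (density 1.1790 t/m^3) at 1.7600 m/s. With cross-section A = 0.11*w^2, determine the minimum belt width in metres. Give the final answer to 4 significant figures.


A_req = 670.8340 / (1.7600 * 1.1790 * 3600) = 0.089802 m^2
w = sqrt(0.089802 / 0.11)
w = 0.9035 m


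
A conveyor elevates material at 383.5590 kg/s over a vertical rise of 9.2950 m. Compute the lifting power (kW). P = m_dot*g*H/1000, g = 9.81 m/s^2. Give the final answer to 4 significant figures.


P = 383.5590 * 9.81 * 9.2950 / 1000
P = 34.97 kW


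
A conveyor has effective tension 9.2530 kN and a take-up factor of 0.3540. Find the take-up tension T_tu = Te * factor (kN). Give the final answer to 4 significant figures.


T_tu = 9.2530 * 0.3540
T_tu = 3.276 kN


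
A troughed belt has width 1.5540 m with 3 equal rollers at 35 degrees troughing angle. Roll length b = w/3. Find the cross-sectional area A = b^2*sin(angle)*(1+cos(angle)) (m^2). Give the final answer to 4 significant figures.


b = 1.5540/3 = 0.518 m
A = 0.518^2 * sin(35 deg) * (1 + cos(35 deg))
A = 0.2800 m^2


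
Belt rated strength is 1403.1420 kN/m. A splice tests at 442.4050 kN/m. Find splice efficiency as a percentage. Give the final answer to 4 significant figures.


Eff = 442.4050 / 1403.1420 * 100
Eff = 31.53 %


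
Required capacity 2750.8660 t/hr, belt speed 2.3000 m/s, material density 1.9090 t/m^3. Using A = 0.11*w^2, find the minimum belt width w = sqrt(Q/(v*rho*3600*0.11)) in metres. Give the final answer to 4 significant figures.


A_req = 2750.8660 / (2.3000 * 1.9090 * 3600) = 0.174034 m^2
w = sqrt(0.174034 / 0.11)
w = 1.258 m


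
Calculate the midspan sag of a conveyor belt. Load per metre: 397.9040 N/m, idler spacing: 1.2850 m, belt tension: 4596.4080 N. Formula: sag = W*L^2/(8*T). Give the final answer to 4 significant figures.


sag = 397.9040 * 1.2850^2 / (8 * 4596.4080)
sag = 0.01787 m


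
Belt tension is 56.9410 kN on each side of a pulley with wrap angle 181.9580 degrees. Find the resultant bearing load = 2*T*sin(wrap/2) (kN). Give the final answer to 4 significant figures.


F = 2 * 56.9410 * sin(181.9580/2 deg)
F = 113.9 kN


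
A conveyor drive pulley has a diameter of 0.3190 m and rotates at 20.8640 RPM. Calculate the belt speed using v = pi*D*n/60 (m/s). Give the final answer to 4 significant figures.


v = pi * 0.3190 * 20.8640 / 60
v = 0.3485 m/s


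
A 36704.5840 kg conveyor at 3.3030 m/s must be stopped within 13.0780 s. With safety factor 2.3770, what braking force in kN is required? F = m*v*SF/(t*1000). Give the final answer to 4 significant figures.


F = 36704.5840 * 3.3030 / 13.0780 * 2.3770 / 1000
F = 22.04 kN


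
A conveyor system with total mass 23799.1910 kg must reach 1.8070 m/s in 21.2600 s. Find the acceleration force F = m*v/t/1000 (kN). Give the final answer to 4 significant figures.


F = 23799.1910 * 1.8070 / 21.2600 / 1000
F = 2.023 kN


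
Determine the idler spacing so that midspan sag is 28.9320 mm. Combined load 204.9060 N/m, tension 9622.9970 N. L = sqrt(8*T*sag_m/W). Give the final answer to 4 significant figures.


sag = 28.9320/1000 = 0.028932 m
L = sqrt(8 * 9622.9970 * 0.028932 / 204.9060)
L = 3.297 m


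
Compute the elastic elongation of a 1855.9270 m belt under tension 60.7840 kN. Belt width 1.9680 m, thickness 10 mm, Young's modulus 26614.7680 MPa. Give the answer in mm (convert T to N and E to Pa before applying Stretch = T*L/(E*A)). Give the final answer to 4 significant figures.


A = 1.9680 * 0.01 = 0.01968 m^2
Stretch = 60.7840*1000 * 1855.9270 / (26614.7680e6 * 0.01968) * 1000
Stretch = 215.4 mm


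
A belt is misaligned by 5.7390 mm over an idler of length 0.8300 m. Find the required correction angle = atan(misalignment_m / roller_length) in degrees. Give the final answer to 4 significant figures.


misalign_m = 5.7390 / 1000 = 0.005739 m
angle = atan(0.005739 / 0.8300)
angle = 0.3962 deg


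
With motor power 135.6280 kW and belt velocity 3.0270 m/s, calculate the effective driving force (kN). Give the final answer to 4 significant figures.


Te = P / v = 135.6280 / 3.0270
Te = 44.81 kN


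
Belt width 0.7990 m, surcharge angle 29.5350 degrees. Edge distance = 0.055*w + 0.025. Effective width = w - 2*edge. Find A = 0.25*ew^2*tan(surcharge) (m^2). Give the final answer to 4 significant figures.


edge = 0.055*0.7990 + 0.025 = 0.068945 m
ew = 0.7990 - 2*0.068945 = 0.66111 m
A = 0.25 * 0.66111^2 * tan(29.5350 deg)
A = 0.06191 m^2


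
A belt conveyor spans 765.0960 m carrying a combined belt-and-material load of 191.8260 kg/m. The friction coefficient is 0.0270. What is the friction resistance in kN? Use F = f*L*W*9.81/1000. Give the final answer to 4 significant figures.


F = 0.0270 * 765.0960 * 191.8260 * 9.81 / 1000
F = 38.87 kN


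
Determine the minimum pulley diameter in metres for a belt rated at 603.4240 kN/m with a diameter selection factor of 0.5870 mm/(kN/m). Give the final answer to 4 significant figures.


D = 603.4240 * 0.5870 / 1000
D = 0.3542 m


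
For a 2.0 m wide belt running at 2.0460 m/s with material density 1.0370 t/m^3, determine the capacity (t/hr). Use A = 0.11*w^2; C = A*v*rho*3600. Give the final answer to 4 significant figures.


A = 0.11 * 2.0^2 = 0.44 m^2
C = 0.44 * 2.0460 * 1.0370 * 3600
C = 3361 t/hr


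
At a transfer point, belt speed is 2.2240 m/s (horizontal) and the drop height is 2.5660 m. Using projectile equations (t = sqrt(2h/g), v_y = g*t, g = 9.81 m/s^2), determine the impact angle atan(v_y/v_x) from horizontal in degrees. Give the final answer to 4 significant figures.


t = sqrt(2*2.5660/9.81) = 0.723284 s
v_y = 9.81 * 0.723284 = 7.09542 m/s
angle = atan(7.09542 / 2.2240) = 72.60 deg


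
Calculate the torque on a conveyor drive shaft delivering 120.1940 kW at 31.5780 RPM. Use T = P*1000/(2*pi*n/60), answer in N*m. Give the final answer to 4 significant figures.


omega = 2*pi*31.5780/60 = 3.30684 rad/s
T = 120.1940*1000 / 3.30684
T = 36350 N*m


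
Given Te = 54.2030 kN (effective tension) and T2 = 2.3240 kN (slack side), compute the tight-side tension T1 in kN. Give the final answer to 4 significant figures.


T1 = Te + T2 = 54.2030 + 2.3240
T1 = 56.53 kN


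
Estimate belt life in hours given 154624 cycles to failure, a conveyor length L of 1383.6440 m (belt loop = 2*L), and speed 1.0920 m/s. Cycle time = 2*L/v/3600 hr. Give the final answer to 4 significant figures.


cycle_time = 2 * 1383.6440 / 1.0920 / 3600 = 0.70393 hr
life = 154624 * 0.70393 = 108800 hours


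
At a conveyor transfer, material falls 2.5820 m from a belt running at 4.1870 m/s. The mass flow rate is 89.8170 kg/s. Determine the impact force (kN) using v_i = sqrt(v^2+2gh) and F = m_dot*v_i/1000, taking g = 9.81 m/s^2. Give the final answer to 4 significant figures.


v_i = sqrt(4.1870^2 + 2*9.81*2.5820) = 8.25771 m/s
F = 89.8170 * 8.25771 / 1000
F = 0.7417 kN


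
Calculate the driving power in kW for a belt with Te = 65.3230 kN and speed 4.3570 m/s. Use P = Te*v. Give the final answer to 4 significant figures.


P = Te * v = 65.3230 * 4.3570
P = 284.6 kW


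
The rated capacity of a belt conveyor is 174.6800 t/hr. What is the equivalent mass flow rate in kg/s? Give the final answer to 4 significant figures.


m_dot = 174.6800 * 1000 / 3600
m_dot = 48.52 kg/s


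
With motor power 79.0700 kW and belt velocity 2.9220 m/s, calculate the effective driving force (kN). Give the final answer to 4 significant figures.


Te = P / v = 79.0700 / 2.9220
Te = 27.06 kN


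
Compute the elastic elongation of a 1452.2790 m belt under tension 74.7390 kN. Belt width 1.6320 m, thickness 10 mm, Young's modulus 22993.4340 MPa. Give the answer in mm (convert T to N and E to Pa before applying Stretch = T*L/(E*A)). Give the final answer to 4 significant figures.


A = 1.6320 * 0.01 = 0.01632 m^2
Stretch = 74.7390*1000 * 1452.2790 / (22993.4340e6 * 0.01632) * 1000
Stretch = 289.2 mm


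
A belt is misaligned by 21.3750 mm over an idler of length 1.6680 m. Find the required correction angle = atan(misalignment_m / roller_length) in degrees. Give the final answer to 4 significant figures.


misalign_m = 21.3750 / 1000 = 0.021375 m
angle = atan(0.021375 / 1.6680)
angle = 0.7342 deg


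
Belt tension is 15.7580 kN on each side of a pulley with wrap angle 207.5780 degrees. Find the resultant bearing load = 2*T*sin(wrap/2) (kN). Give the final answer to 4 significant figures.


F = 2 * 15.7580 * sin(207.5780/2 deg)
F = 30.61 kN


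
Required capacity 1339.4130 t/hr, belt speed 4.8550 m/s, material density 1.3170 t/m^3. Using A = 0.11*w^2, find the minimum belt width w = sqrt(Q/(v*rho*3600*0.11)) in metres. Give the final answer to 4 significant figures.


A_req = 1339.4130 / (4.8550 * 1.3170 * 3600) = 0.0581885 m^2
w = sqrt(0.0581885 / 0.11)
w = 0.7273 m


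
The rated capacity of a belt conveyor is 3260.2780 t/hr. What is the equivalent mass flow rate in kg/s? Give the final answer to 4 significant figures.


m_dot = 3260.2780 * 1000 / 3600
m_dot = 905.6 kg/s


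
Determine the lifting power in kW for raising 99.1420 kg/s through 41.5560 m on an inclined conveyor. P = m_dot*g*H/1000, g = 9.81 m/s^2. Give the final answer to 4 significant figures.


P = 99.1420 * 9.81 * 41.5560 / 1000
P = 40.42 kW


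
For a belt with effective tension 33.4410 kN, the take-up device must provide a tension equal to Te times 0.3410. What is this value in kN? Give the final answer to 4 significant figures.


T_tu = 33.4410 * 0.3410
T_tu = 11.40 kN


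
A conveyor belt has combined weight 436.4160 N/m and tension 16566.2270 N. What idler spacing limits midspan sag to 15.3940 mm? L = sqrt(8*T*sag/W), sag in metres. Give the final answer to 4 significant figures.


sag = 15.3940/1000 = 0.015394 m
L = sqrt(8 * 16566.2270 * 0.015394 / 436.4160)
L = 2.162 m


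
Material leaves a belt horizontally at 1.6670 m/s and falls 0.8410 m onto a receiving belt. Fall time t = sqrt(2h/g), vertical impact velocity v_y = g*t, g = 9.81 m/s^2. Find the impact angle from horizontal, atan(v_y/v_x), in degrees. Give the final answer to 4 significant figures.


t = sqrt(2*0.8410/9.81) = 0.414075 s
v_y = 9.81 * 0.414075 = 4.06208 m/s
angle = atan(4.06208 / 1.6670) = 67.69 deg


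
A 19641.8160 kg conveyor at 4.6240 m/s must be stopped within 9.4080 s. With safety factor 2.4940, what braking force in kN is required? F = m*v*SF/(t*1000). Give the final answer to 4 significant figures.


F = 19641.8160 * 4.6240 / 9.4080 * 2.4940 / 1000
F = 24.08 kN


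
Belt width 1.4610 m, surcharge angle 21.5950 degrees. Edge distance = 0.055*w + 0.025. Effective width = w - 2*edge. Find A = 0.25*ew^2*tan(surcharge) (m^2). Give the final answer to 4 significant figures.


edge = 0.055*1.4610 + 0.025 = 0.105355 m
ew = 1.4610 - 2*0.105355 = 1.25029 m
A = 0.25 * 1.25029^2 * tan(21.5950 deg)
A = 0.1547 m^2


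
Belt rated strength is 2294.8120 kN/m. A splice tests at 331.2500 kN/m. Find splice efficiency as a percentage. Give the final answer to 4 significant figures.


Eff = 331.2500 / 2294.8120 * 100
Eff = 14.43 %


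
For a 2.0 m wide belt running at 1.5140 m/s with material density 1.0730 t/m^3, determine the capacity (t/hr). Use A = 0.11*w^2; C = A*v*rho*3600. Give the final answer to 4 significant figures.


A = 0.11 * 2.0^2 = 0.44 m^2
C = 0.44 * 1.5140 * 1.0730 * 3600
C = 2573 t/hr


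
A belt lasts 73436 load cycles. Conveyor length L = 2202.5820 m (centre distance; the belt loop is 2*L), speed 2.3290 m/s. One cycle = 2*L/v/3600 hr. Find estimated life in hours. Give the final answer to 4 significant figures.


cycle_time = 2 * 2202.5820 / 2.3290 / 3600 = 0.5254 hr
life = 73436 * 0.5254 = 38580 hours


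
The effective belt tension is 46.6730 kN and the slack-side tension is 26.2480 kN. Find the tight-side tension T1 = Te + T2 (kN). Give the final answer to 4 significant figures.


T1 = Te + T2 = 46.6730 + 26.2480
T1 = 72.92 kN


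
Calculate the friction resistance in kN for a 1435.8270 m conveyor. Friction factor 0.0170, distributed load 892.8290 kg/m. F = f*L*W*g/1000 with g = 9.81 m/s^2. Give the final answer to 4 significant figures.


F = 0.0170 * 1435.8270 * 892.8290 * 9.81 / 1000
F = 213.8 kN


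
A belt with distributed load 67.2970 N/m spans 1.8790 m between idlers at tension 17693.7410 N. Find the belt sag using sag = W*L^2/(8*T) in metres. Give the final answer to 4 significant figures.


sag = 67.2970 * 1.8790^2 / (8 * 17693.7410)
sag = 0.001679 m


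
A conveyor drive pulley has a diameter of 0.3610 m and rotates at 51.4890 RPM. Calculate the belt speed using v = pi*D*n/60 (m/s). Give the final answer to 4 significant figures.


v = pi * 0.3610 * 51.4890 / 60
v = 0.9732 m/s


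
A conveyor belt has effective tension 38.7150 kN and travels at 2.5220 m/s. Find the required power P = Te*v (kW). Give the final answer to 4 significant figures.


P = Te * v = 38.7150 * 2.5220
P = 97.64 kW


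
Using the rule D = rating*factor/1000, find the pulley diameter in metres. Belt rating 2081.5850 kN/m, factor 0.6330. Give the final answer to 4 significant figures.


D = 2081.5850 * 0.6330 / 1000
D = 1.318 m


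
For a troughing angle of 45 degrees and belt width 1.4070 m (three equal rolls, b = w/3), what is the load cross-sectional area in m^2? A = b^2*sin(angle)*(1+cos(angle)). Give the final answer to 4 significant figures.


b = 1.4070/3 = 0.469 m
A = 0.469^2 * sin(45 deg) * (1 + cos(45 deg))
A = 0.2655 m^2


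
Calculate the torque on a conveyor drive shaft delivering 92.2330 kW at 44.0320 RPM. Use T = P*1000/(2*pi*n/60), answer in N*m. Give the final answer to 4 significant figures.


omega = 2*pi*44.0320/60 = 4.61102 rad/s
T = 92.2330*1000 / 4.61102
T = 20000 N*m


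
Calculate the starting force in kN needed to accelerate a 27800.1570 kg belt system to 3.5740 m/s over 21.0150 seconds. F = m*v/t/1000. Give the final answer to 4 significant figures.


F = 27800.1570 * 3.5740 / 21.0150 / 1000
F = 4.728 kN


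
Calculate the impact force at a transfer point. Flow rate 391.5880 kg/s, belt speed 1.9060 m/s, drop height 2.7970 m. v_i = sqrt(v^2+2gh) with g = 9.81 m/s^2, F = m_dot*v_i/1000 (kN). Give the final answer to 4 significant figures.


v_i = sqrt(1.9060^2 + 2*9.81*2.7970) = 7.64918 m/s
F = 391.5880 * 7.64918 / 1000
F = 2.995 kN


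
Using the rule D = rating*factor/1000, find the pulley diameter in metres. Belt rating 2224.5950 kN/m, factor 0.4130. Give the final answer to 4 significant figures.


D = 2224.5950 * 0.4130 / 1000
D = 0.9188 m


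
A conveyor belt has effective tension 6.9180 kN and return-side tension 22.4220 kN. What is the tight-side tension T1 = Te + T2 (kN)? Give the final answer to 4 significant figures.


T1 = Te + T2 = 6.9180 + 22.4220
T1 = 29.34 kN


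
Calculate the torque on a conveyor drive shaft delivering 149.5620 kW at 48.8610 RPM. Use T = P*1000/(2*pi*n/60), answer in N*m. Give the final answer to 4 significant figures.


omega = 2*pi*48.8610/60 = 5.11671 rad/s
T = 149.5620*1000 / 5.11671
T = 29230 N*m


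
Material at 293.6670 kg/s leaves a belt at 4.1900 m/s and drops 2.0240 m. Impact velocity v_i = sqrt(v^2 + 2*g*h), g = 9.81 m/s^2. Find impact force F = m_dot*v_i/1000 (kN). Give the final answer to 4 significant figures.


v_i = sqrt(4.1900^2 + 2*9.81*2.0240) = 7.56749 m/s
F = 293.6670 * 7.56749 / 1000
F = 2.222 kN


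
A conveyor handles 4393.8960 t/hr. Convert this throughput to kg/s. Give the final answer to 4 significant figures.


m_dot = 4393.8960 * 1000 / 3600
m_dot = 1221 kg/s


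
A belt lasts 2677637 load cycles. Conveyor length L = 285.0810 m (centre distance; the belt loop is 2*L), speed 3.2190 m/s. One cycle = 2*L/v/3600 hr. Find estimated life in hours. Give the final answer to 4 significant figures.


cycle_time = 2 * 285.0810 / 3.2190 / 3600 = 0.0492011 hr
life = 2677637 * 0.0492011 = 131700 hours


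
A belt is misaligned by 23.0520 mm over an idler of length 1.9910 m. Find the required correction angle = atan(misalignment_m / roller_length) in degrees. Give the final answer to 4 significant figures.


misalign_m = 23.0520 / 1000 = 0.023052 m
angle = atan(0.023052 / 1.9910)
angle = 0.6633 deg


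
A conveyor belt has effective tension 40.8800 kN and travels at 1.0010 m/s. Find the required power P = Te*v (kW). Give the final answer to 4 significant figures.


P = Te * v = 40.8800 * 1.0010
P = 40.92 kW


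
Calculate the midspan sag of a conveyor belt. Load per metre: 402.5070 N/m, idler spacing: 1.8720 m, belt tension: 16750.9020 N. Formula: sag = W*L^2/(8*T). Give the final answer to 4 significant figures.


sag = 402.5070 * 1.8720^2 / (8 * 16750.9020)
sag = 0.01053 m


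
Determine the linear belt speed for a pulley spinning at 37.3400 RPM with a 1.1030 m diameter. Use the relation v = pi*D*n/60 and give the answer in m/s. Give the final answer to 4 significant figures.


v = pi * 1.1030 * 37.3400 / 60
v = 2.156 m/s


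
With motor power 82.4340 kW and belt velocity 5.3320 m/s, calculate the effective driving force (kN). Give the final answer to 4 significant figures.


Te = P / v = 82.4340 / 5.3320
Te = 15.46 kN


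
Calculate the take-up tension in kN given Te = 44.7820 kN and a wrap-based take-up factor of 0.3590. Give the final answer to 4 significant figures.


T_tu = 44.7820 * 0.3590
T_tu = 16.08 kN


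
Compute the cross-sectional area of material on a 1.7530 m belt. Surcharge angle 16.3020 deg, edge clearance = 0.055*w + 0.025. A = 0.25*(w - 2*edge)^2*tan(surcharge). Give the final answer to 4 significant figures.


edge = 0.055*1.7530 + 0.025 = 0.121415 m
ew = 1.7530 - 2*0.121415 = 1.51017 m
A = 0.25 * 1.51017^2 * tan(16.3020 deg)
A = 0.1667 m^2


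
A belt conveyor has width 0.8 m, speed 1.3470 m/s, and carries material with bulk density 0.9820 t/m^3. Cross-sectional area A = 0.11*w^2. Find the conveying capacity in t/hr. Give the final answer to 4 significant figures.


A = 0.11 * 0.8^2 = 0.0704 m^2
C = 0.0704 * 1.3470 * 0.9820 * 3600
C = 335.2 t/hr


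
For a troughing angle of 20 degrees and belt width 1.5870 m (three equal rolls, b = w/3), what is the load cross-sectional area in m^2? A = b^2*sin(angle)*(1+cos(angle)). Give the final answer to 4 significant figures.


b = 1.5870/3 = 0.529 m
A = 0.529^2 * sin(20 deg) * (1 + cos(20 deg))
A = 0.1857 m^2


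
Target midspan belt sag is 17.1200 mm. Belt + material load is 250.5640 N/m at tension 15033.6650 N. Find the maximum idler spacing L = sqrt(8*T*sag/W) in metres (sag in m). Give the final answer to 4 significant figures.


sag = 17.1200/1000 = 0.017120 m
L = sqrt(8 * 15033.6650 * 0.017120 / 250.5640)
L = 2.867 m


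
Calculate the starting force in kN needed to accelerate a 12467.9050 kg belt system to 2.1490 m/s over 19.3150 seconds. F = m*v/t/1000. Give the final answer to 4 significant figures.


F = 12467.9050 * 2.1490 / 19.3150 / 1000
F = 1.387 kN


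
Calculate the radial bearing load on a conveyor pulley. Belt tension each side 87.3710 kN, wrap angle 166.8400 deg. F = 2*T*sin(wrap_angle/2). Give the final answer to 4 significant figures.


F = 2 * 87.3710 * sin(166.8400/2 deg)
F = 173.6 kN


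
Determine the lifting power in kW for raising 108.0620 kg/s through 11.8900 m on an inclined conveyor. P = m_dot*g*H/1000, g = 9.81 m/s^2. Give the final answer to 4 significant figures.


P = 108.0620 * 9.81 * 11.8900 / 1000
P = 12.60 kW


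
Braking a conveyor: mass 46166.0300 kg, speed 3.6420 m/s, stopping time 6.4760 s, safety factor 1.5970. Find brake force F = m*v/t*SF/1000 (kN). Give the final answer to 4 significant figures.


F = 46166.0300 * 3.6420 / 6.4760 * 1.5970 / 1000
F = 41.46 kN


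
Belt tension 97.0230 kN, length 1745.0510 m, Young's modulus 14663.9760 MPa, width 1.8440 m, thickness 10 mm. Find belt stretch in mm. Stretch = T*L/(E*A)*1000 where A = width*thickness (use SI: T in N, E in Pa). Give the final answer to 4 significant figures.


A = 1.8440 * 0.01 = 0.01844 m^2
Stretch = 97.0230*1000 * 1745.0510 / (14663.9760e6 * 0.01844) * 1000
Stretch = 626.1 mm


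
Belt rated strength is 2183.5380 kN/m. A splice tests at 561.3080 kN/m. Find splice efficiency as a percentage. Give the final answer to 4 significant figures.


Eff = 561.3080 / 2183.5380 * 100
Eff = 25.71 %


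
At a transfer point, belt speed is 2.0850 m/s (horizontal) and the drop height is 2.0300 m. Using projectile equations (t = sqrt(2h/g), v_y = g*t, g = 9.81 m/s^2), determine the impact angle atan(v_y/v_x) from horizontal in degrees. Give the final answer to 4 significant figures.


t = sqrt(2*2.0300/9.81) = 0.643322 s
v_y = 9.81 * 0.643322 = 6.31099 m/s
angle = atan(6.31099 / 2.0850) = 71.72 deg


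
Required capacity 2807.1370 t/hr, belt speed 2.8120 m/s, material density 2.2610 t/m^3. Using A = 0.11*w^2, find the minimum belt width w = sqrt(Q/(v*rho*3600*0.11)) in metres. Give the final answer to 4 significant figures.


A_req = 2807.1370 / (2.8120 * 2.2610 * 3600) = 0.122644 m^2
w = sqrt(0.122644 / 0.11)
w = 1.056 m


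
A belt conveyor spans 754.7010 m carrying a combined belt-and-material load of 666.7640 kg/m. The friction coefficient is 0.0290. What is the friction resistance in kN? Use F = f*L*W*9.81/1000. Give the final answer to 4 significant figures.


F = 0.0290 * 754.7010 * 666.7640 * 9.81 / 1000
F = 143.2 kN


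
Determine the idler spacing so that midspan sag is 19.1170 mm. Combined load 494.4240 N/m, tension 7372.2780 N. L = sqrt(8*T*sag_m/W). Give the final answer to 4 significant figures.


sag = 19.1170/1000 = 0.019117 m
L = sqrt(8 * 7372.2780 * 0.019117 / 494.4240)
L = 1.510 m


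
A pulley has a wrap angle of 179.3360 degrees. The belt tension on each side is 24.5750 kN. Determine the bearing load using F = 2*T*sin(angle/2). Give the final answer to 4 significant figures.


F = 2 * 24.5750 * sin(179.3360/2 deg)
F = 49.15 kN


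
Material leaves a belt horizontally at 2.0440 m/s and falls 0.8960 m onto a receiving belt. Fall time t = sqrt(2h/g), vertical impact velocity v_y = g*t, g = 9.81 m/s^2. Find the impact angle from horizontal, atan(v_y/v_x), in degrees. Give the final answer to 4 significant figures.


t = sqrt(2*0.8960/9.81) = 0.4274 s
v_y = 9.81 * 0.4274 = 4.19279 m/s
angle = atan(4.19279 / 2.0440) = 64.01 deg


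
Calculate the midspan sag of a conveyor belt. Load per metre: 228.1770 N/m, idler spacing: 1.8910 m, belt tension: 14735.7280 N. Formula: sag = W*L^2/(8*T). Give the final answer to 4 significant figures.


sag = 228.1770 * 1.8910^2 / (8 * 14735.7280)
sag = 0.006921 m


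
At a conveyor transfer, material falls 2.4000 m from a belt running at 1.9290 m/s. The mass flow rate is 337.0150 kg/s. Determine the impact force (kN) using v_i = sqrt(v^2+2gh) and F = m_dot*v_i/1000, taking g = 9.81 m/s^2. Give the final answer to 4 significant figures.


v_i = sqrt(1.9290^2 + 2*9.81*2.4000) = 7.12805 m/s
F = 337.0150 * 7.12805 / 1000
F = 2.402 kN


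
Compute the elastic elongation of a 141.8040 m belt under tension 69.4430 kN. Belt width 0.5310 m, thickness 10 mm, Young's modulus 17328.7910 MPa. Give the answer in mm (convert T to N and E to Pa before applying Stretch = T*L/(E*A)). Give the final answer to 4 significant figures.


A = 0.5310 * 0.01 = 0.00531 m^2
Stretch = 69.4430*1000 * 141.8040 / (17328.7910e6 * 0.00531) * 1000
Stretch = 107.0 mm


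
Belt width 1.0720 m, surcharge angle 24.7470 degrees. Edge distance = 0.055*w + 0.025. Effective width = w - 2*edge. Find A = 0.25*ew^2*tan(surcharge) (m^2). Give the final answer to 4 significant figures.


edge = 0.055*1.0720 + 0.025 = 0.08396 m
ew = 1.0720 - 2*0.08396 = 0.90408 m
A = 0.25 * 0.90408^2 * tan(24.7470 deg)
A = 0.09419 m^2


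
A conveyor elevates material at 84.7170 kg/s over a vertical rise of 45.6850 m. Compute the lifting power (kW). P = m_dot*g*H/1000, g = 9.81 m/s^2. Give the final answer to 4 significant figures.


P = 84.7170 * 9.81 * 45.6850 / 1000
P = 37.97 kW


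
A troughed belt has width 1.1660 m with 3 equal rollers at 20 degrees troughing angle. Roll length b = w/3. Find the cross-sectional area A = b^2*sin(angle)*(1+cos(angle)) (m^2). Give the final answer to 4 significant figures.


b = 1.1660/3 = 0.388667 m
A = 0.388667^2 * sin(20 deg) * (1 + cos(20 deg))
A = 0.1002 m^2


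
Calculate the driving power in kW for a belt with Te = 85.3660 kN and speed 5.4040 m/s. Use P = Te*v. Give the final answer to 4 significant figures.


P = Te * v = 85.3660 * 5.4040
P = 461.3 kW


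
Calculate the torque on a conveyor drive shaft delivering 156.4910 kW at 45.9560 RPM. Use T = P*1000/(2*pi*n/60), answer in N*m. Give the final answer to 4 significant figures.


omega = 2*pi*45.9560/60 = 4.8125 rad/s
T = 156.4910*1000 / 4.8125
T = 32520 N*m


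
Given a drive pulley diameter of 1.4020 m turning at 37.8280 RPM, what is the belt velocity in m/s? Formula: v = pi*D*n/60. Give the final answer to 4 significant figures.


v = pi * 1.4020 * 37.8280 / 60
v = 2.777 m/s


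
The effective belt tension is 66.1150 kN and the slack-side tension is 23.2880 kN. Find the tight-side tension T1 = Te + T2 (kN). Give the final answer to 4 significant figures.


T1 = Te + T2 = 66.1150 + 23.2880
T1 = 89.40 kN


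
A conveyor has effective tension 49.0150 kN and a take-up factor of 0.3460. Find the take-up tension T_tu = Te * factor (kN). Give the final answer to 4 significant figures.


T_tu = 49.0150 * 0.3460
T_tu = 16.96 kN


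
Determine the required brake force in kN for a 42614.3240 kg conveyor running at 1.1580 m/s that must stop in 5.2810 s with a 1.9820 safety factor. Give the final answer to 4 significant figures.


F = 42614.3240 * 1.1580 / 5.2810 * 1.9820 / 1000
F = 18.52 kN


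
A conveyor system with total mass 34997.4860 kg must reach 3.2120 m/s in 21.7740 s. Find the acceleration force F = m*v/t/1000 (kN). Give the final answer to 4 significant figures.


F = 34997.4860 * 3.2120 / 21.7740 / 1000
F = 5.163 kN
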